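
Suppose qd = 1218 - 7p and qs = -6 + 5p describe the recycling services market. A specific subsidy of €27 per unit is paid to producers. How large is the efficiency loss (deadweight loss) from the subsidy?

Pre-subsidy: 1218 - 7p = -6 + 5p gives p* = 102, q* = 504.
With the subsidy, sellers receive ps = pb + 27 for each unit, where pb is the price buyers pay.
Supply in terms of pb becomes qs = -6 + 5(pb + 27) = 129 + 5pb. Setting this equal to demand: 1218 - 7pb = 129 + 5pb, so pb = 90.75.
Sellers receive ps = 90.75 + 27 = 117.75; q' = 1218 − 7·90.75 = 582.75.
The subsidy expands output by 582.75 − 504 = 78.75 past the efficient level; on those units the gap between marginal cost and willingness to pay runs from 0 up to 27.
DWL = ½ × 27 × 78.75 = 1063.125.

Deadweight loss = €1063.125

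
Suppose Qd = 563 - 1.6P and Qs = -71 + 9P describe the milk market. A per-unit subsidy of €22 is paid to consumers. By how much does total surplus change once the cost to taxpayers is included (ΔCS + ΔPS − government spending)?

Pre-subsidy: 563 - 1.6P = -71 + 9P gives P* = 3170/53, Q* = 24767/53.
With the rebate, buyers effectively pay Pb = Ps − 22, where Ps is the price sellers receive.
Demand in terms of Ps becomes Qd = 563 − 1.6(Ps − 22) = 598.2 - 1.6Ps. Setting this equal to supply: 598.2 - 1.6Ps = -71 + 9Ps, so Ps = 3346/53.
Buyers pay Pb = 3346/53 − 22 = 2180/53; Q' = -71 + 9·(3346/53) = 26351/53.
ΔCS = ½(24767/53 + 26351/53)(3170/53 − 2180/53) = 25303410/2809; ΔPS = ½(24767/53 + 26351/53)(3346/53 − 3170/53) = 4498384/2809.
Government spending = 22 × 26351/53 = 579722/53.
Net change = 25303410/2809 + 4498384/2809 − 579722/53 = -17424/53. The loss equals the DWL triangle ½·22·1584/53.

Net change in total surplus = -17424/53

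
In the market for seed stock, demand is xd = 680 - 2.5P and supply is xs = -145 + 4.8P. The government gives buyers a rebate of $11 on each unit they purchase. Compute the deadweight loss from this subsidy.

Deadweight loss = 7260/73

Pre-subsidy: 680 - 2.5P = -145 + 4.8P gives P* = 8250/73, x* = 29015/73.
With the rebate, buyers effectively pay Pb = Ps − 11, where Ps is the price sellers receive.
Demand in terms of Ps becomes xd = 680 − 2.5(Ps − 11) = 707.5 - 2.5Ps. Setting this equal to supply: 707.5 - 2.5Ps = -145 + 4.8Ps, so Ps = 8525/73.
Buyers pay Pb = 8525/73 − 11 = 7722/73; x' = -145 + 4.8·(8525/73) = 30335/73.
The subsidy expands output by 30335/73 − 29015/73 = 1320/73 past the efficient level; on those units the gap between marginal cost and willingness to pay runs from 0 up to 11.
DWL = ½ × 11 × 1320/73 = 7260/73.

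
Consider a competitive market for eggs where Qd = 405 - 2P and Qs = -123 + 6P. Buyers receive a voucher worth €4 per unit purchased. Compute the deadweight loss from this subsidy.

Deadweight loss = €12

Pre-subsidy: 405 - 2P = -123 + 6P gives P* = 66, Q* = 273.
With the rebate, buyers effectively pay Pb = Ps − 4, where Ps is the price sellers receive.
Demand in terms of Ps becomes Qd = 405 − 2(Ps − 4) = 413 - 2Ps. Setting this equal to supply: 413 - 2Ps = -123 + 6Ps, so Ps = 67.
Buyers pay Pb = 67 − 4 = 63; Q' = -123 + 6·67 = 279.
The subsidy expands output by 279 − 273 = 6 past the efficient level; on those units the gap between marginal cost and willingness to pay runs from 0 up to 4.
DWL = ½ × 4 × 6 = 12.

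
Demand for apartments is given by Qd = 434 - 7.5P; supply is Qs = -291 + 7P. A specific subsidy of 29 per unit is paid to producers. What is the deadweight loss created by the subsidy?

Pre-subsidy: 434 - 7.5P = -291 + 7P gives P* = 50, Q* = 59.
With the subsidy, sellers receive Ps = Pb + 29 for each unit, where Pb is the price buyers pay.
Supply in terms of Pb becomes Qs = -291 + 7(Pb + 29) = -88 + 7Pb. Setting this equal to demand: 434 - 7.5Pb = -88 + 7Pb, so Pb = 36.
Sellers receive Ps = 36 + 29 = 65; Q' = 434 − 7.5·36 = 164.
The subsidy expands output by 164 − 59 = 105 past the efficient level; on those units the gap between marginal cost and willingness to pay runs from 0 up to 29.
DWL = ½ × 29 × 105 = 1522.5.

Deadweight loss = 1522.5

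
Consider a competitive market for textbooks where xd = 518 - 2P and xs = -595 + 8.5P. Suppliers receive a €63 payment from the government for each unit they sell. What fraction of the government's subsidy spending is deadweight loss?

Pre-subsidy: 518 - 2P = -595 + 8.5P gives P* = 106, x* = 306.
With the subsidy, sellers receive Ps = Pb + 63 for each unit, where Pb is the price buyers pay.
Supply in terms of Pb becomes xs = -595 + 8.5(Pb + 63) = -59.5 + 8.5Pb. Setting this equal to demand: 518 - 2Pb = -59.5 + 8.5Pb, so Pb = 55.
Sellers receive Ps = 55 + 63 = 118; x' = 518 − 2·55 = 408.
ΔCS = ½(306 + 408)(106 − 55) = 18207; ΔPS = ½(306 + 408)(118 − 106) = 4284.
Government spending = 63 × 408 = 25704.
DWL = ½ × 63 × (408 − 306) = 3213; fraction = 3213 / 25704 = 0.125.

DWL / government spending = 0.125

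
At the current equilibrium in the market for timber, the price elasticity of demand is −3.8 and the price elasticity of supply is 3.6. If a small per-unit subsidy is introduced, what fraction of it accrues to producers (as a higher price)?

For a small subsidy around the equilibrium, the benefit split depends on the relative slopes, which at a point are proportional to the elasticities.
Buyer share = εs/(εs + |εd|) = 3.6/(3.6 + 3.8) = 18/37; seller share = |εd|/(εs + |εd|) = 19/37.
So producers capture 19/37 of the subsidy.

Producer share = 19/37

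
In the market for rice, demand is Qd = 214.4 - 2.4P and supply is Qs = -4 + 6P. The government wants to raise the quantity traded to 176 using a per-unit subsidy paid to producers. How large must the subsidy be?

At Q = 176, invert demand for the buyer price: Pb = (214.4 − 176)/2.4 = 16; invert supply for the seller price: Ps = (176 − (-4))/6 = 30.
The subsidy must fill the gap: s = Ps − Pb = 30 − 16 = 14.

Required subsidy s = 14 per unit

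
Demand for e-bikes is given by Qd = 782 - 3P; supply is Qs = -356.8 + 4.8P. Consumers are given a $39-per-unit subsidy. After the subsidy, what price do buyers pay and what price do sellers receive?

Pre-subsidy: 782 - 3P = -356.8 + 4.8P gives P* = 146, Q* = 344.
With the rebate, buyers effectively pay Pb = Ps − 39, where Ps is the price sellers receive.
Demand in terms of Ps becomes Qd = 782 − 3(Ps − 39) = 899 - 3Ps. Setting this equal to supply: 899 - 3Ps = -356.8 + 4.8Ps, so Ps = 161.
Buyers pay Pb = 161 − 39 = 122; Q' = -356.8 + 4.8·161 = 416.

Buyers pay $122; sellers receive $161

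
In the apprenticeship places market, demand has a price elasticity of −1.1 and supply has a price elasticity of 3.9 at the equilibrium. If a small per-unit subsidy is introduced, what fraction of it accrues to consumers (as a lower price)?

For a small subsidy around the equilibrium, the benefit split depends on the relative slopes, which at a point are proportional to the elasticities.
Buyer share = εs/(εs + |εd|) = 3.9/(3.9 + 1.1) = 0.78; seller share = |εd|/(εs + |εd|) = 0.22.

Consumer share = 0.78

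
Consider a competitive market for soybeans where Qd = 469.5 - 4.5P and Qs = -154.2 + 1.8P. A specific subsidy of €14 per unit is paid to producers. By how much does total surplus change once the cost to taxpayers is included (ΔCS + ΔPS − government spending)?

Pre-subsidy: 469.5 - 4.5P = -154.2 + 1.8P gives P* = 99, Q* = 24.
With the subsidy, sellers receive Ps = Pb + 14 for each unit, where Pb is the price buyers pay.
Supply in terms of Pb becomes Qs = -154.2 + 1.8(Pb + 14) = -129 + 1.8Pb. Setting this equal to demand: 469.5 - 4.5Pb = -129 + 1.8Pb, so Pb = 95.
Sellers receive Ps = 95 + 14 = 109; Q' = 469.5 − 4.5·95 = 42.
ΔCS = ½(24 + 42)(99 − 95) = 132; ΔPS = ½(24 + 42)(109 − 99) = 330.
Government spending = 14 × 42 = 588.
Net change = 132 + 330 − 588 = -126. The loss equals the DWL triangle ½·14·18.

Net change in total surplus = -€126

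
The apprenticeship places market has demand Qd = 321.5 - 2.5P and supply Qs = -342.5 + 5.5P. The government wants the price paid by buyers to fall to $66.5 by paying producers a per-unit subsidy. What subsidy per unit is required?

Required subsidy s = $24 per unit

At a buyer price of 66.5, quantity demanded is 321.5 − 2.5·66.5 = 155.25.
Sellers supply 155.25 only when they receive Ps with -342.5 + 5.5·Ps = 155.25, i.e. Ps = 90.5.
s = Ps − Pb = 90.5 − 66.5 = 24.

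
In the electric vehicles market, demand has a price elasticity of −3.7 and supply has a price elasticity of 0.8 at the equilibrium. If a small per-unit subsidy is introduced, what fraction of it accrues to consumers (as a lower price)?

Consumer share = 8/45

For a small subsidy around the equilibrium, the benefit split depends on the relative slopes, which at a point are proportional to the elasticities.
Buyer share = εs/(εs + |εd|) = 0.8/(0.8 + 3.7) = 8/45; seller share = |εd|/(εs + |εd|) = 37/45.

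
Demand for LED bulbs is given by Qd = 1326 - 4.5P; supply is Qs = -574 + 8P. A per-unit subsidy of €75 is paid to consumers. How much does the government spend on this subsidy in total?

Pre-subsidy: 1326 - 4.5P = -574 + 8P gives P* = 152, Q* = 642.
With the rebate, buyers effectively pay Pb = Ps − 75, where Ps is the price sellers receive.
Demand in terms of Ps becomes Qd = 1326 − 4.5(Ps − 75) = 1663.5 - 4.5Ps. Setting this equal to supply: 1663.5 - 4.5Ps = -574 + 8Ps, so Ps = 179.
Buyers pay Pb = 179 − 75 = 104; Q' = -574 + 8·179 = 858.
Government outlay = subsidy × quantity = 75 × 858 = 64350.

Government cost = €64350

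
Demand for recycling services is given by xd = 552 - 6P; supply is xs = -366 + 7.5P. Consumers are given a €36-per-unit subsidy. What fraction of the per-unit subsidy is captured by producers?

Pre-subsidy: 552 - 6P = -366 + 7.5P gives P* = 68, x* = 144.
With the rebate, buyers effectively pay Pb = Ps − 36, where Ps is the price sellers receive.
Demand in terms of Ps becomes xd = 552 − 6(Ps − 36) = 768 - 6Ps. Setting this equal to supply: 768 - 6Ps = -366 + 7.5Ps, so Ps = 84.
Buyers pay Pb = 84 − 36 = 48; x' = -366 + 7.5·84 = 264.
Buyers' price falls by P* − Pb = 68 − 48 = 20; sellers' price rises by Ps − P* = 84 − 68 = 16.
So producers capture 16/36 = 4/9 of each unit of subsidy.

Producer share = 4/9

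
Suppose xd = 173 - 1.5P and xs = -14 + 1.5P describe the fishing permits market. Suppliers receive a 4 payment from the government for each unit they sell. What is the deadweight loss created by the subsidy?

Deadweight loss = 6

Pre-subsidy: 173 - 1.5P = -14 + 1.5P gives P* = 187/3, x* = 79.5.
With the subsidy, sellers receive Ps = Pb + 4 for each unit, where Pb is the price buyers pay.
Supply in terms of Pb becomes xs = -14 + 1.5(Pb + 4) = -8 + 1.5Pb. Setting this equal to demand: 173 - 1.5Pb = -8 + 1.5Pb, so Pb = 181/3.
Sellers receive Ps = 181/3 + 4 = 193/3; x' = 173 − 1.5·(181/3) = 82.5.
The subsidy expands output by 82.5 − 79.5 = 3 past the efficient level; on those units the gap between marginal cost and willingness to pay runs from 0 up to 4.
DWL = ½ × 4 × 3 = 6.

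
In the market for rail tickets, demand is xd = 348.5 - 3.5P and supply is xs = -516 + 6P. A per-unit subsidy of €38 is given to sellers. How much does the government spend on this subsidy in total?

Pre-subsidy: 348.5 - 3.5P = -516 + 6P gives P* = 91, x* = 30.
With the subsidy, sellers receive Ps = Pb + 38 for each unit, where Pb is the price buyers pay.
Supply in terms of Pb becomes xs = -516 + 6(Pb + 38) = -288 + 6Pb. Setting this equal to demand: 348.5 - 3.5Pb = -288 + 6Pb, so Pb = 67.
Sellers receive Ps = 67 + 38 = 105; x' = 348.5 − 3.5·67 = 114.
Government outlay = subsidy × quantity = 38 × 114 = 4332.

Government cost = €4332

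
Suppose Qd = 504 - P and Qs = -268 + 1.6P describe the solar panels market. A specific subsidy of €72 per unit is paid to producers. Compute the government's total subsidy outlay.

Pre-subsidy: 504 - P = -268 + 1.6P gives P* = 3860/13, Q* = 2692/13.
With the subsidy, sellers receive Ps = Pb + 72 for each unit, where Pb is the price buyers pay.
Supply in terms of Pb becomes Qs = -268 + 1.6(Pb + 72) = -152.8 + 1.6Pb. Setting this equal to demand: 504 - Pb = -152.8 + 1.6Pb, so Pb = 3284/13.
Sellers receive Ps = 3284/13 + 72 = 4220/13; Q' = 504 − 1·(3284/13) = 3268/13.
Government outlay = subsidy × quantity = 72 × 3268/13 = 235296/13.

Government cost = 235296/13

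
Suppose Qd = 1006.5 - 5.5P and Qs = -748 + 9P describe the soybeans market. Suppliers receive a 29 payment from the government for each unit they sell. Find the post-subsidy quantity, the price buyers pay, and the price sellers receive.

Q' = 440; buyers pay 103; sellers receive 132

Pre-subsidy: 1006.5 - 5.5P = -748 + 9P gives P* = 121, Q* = 341.
With the subsidy, sellers receive Ps = Pb + 29 for each unit, where Pb is the price buyers pay.
Supply in terms of Pb becomes Qs = -748 + 9(Pb + 29) = -487 + 9Pb. Setting this equal to demand: 1006.5 - 5.5Pb = -487 + 9Pb, so Pb = 103.
Sellers receive Ps = 103 + 29 = 132; Q' = 1006.5 − 5.5·103 = 440.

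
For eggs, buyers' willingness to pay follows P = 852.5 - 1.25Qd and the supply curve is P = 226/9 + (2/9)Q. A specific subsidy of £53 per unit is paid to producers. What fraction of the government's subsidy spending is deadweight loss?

DWL / government spending = 9/299

Pre-subsidy: 852.5 - 1.25Q = 226/9 + (2/9)Q gives Q* = 562 and P* = 150.
With the subsidy, sellers receive Ps = Pb + 53 for each unit, where Pb is the price buyers pay.
On the curves, Pb = 852.5 - 1.25Q and Ps = 226/9 + (2/9)Q; the wedge Ps − Pb = 53 gives 226/9 + (2/9)Q − (852.5 - 1.25Q) = 53, so Q' = 598.
Then Pb = 852.5 − 1.25·598 = 105 and Ps = 226/9 + (2/9)·598 = 158.
ΔCS = ½(562 + 598)(150 − 105) = 26100; ΔPS = ½(562 + 598)(158 − 150) = 4640.
Government spending = 53 × 598 = 31694.
DWL = ½ × 53 × (598 − 562) = 954; fraction = 954 / 31694 = 9/299.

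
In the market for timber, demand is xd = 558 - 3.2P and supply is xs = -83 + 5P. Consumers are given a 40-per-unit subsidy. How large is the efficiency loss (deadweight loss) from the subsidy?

Deadweight loss = 64000/41

Pre-subsidy: 558 - 3.2P = -83 + 5P gives P* = 3205/41, x* = 12622/41.
With the rebate, buyers effectively pay Pb = Ps − 40, where Ps is the price sellers receive.
Demand in terms of Ps becomes xd = 558 − 3.2(Ps − 40) = 686 - 3.2Ps. Setting this equal to supply: 686 - 3.2Ps = -83 + 5Ps, so Ps = 3845/41.
Buyers pay Pb = 3845/41 − 40 = 2205/41; x' = -83 + 5·(3845/41) = 15822/41.
The subsidy expands output by 15822/41 − 12622/41 = 3200/41 past the efficient level; on those units the gap between marginal cost and willingness to pay runs from 0 up to 40.
DWL = ½ × 40 × 3200/41 = 64000/41.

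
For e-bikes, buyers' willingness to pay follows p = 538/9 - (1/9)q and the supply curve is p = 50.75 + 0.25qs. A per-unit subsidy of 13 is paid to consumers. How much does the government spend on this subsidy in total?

Government cost = 793

Pre-subsidy: 538/9 - (1/9)q = 50.75 + 0.25q gives q* = 25 and p* = 57.
With the rebate, buyers effectively pay pb = ps − 13, where ps is the price sellers receive.
On the curves, pb = 538/9 - (1/9)q and ps = 50.75 + 0.25q; the wedge ps − pb = 13 gives 50.75 + 0.25q − (538/9 - (1/9)q) = 13, so q' = 61.
Then pb = 538/9 − (1/9)·61 = 53 and ps = 50.75 + 0.25·61 = 66.
Government outlay = subsidy × quantity = 13 × 61 = 793.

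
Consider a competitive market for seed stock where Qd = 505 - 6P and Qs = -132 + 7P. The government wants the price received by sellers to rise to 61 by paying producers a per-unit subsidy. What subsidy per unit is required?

At a seller price of 61, quantity supplied is -132 + 7·61 = 295.
Buyers absorb 295 only when they pay Pb with 505 − 6·Pb = 295, i.e. Pb = 35.
s = Ps − Pb = 61 − 35 = 26.

Required subsidy s = 26 per unit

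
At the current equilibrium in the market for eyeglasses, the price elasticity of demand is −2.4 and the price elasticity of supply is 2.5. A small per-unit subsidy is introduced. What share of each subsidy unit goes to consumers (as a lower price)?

Consumer share = 25/49

For a small subsidy around the equilibrium, the benefit split depends on the relative slopes, which at a point are proportional to the elasticities.
Buyer share = εs/(εs + |εd|) = 2.5/(2.5 + 2.4) = 25/49; seller share = |εd|/(εs + |εd|) = 24/49.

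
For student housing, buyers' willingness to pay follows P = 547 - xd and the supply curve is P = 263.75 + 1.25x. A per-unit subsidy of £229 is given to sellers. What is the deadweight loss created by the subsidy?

Deadweight loss = 104882/9

Pre-subsidy: 547 - x = 263.75 + 1.25x gives x* = 1133/9 and P* = 3790/9.
With the subsidy, sellers receive Ps = Pb + 229 for each unit, where Pb is the price buyers pay.
On the curves, Pb = 547 - x and Ps = 263.75 + 1.25x; the wedge Ps − Pb = 229 gives 263.75 + 1.25x − (547 - x) = 229, so x' = 683/3.
Then Pb = 547 − 1·(683/3) = 958/3 and Ps = 263.75 + 1.25·(683/3) = 1645/3.
The subsidy expands output by 683/3 − 1133/9 = 916/9 past the efficient level; on those units the gap between marginal cost and willingness to pay runs from 0 up to 229.
DWL = ½ × 229 × 916/9 = 104882/9.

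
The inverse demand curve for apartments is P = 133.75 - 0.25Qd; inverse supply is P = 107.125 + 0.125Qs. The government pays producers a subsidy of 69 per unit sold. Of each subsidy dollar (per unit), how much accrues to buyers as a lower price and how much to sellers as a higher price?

Buyers gain 46 per unit; sellers gain 23 per unit

Pre-subsidy: 133.75 - 0.25Q = 107.125 + 0.125Q gives Q* = 71 and P* = 116.
With the subsidy, sellers receive Ps = Pb + 69 for each unit, where Pb is the price buyers pay.
On the curves, Pb = 133.75 - 0.25Q and Ps = 107.125 + 0.125Q; the wedge Ps − Pb = 69 gives 107.125 + 0.125Q − (133.75 - 0.25Q) = 69, so Q' = 255.
Then Pb = 133.75 − 0.25·255 = 70 and Ps = 107.125 + 0.125·255 = 139.
Buyers' price falls by P* − Pb = 116 − 70 = 46; sellers' price rises by Ps − P* = 139 − 116 = 23.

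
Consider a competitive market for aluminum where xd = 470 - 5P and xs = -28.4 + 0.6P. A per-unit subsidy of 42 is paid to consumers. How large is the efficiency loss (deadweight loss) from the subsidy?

Deadweight loss = 472.5

Pre-subsidy: 470 - 5P = -28.4 + 0.6P gives P* = 89, x* = 25.
With the rebate, buyers effectively pay Pb = Ps − 42, where Ps is the price sellers receive.
Demand in terms of Ps becomes xd = 470 − 5(Ps − 42) = 680 - 5Ps. Setting this equal to supply: 680 - 5Ps = -28.4 + 0.6Ps, so Ps = 126.5.
Buyers pay Pb = 126.5 − 42 = 84.5; x' = -28.4 + 0.6·126.5 = 47.5.
The subsidy expands output by 47.5 − 25 = 22.5 past the efficient level; on those units the gap between marginal cost and willingness to pay runs from 0 up to 42.
DWL = ½ × 42 × 22.5 = 472.5.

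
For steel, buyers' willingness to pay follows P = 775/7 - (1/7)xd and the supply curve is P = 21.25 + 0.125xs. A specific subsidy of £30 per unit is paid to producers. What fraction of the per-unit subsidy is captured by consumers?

Consumer share = 8/15

Pre-subsidy: 775/7 - (1/7)x = 21.25 + 0.125x gives x* = 334 and P* = 63.
With the subsidy, sellers receive Ps = Pb + 30 for each unit, where Pb is the price buyers pay.
On the curves, Pb = 775/7 - (1/7)x and Ps = 21.25 + 0.125x; the wedge Ps − Pb = 30 gives 21.25 + 0.125x − (775/7 - (1/7)x) = 30, so x' = 446.
Then Pb = 775/7 − (1/7)·446 = 47 and Ps = 21.25 + 0.125·446 = 77.
Buyers' price falls by P* − Pb = 63 − 47 = 16; sellers' price rises by Ps − P* = 77 − 63 = 14.
So consumers capture 16/30 = 8/15 of each unit of subsidy.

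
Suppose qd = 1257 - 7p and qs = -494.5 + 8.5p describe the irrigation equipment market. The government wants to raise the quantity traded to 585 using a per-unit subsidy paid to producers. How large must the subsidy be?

At q = 585, invert demand for the buyer price: pb = (1257 − 585)/7 = 96; invert supply for the seller price: ps = (585 − (-494.5))/8.5 = 127.
The subsidy must fill the gap: s = ps − pb = 127 − 96 = 31.

Required subsidy s = 31 per unit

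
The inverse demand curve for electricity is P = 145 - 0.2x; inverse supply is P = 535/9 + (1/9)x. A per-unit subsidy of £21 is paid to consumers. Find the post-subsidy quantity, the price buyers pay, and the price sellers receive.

x' = 342.5; buyers pay £76.5; sellers receive £97.5

Pre-subsidy: 145 - 0.2x = 535/9 + (1/9)x gives x* = 275 and P* = 90.
With the rebate, buyers effectively pay Pb = Ps − 21, where Ps is the price sellers receive.
On the curves, Pb = 145 - 0.2x and Ps = 535/9 + (1/9)x; the wedge Ps − Pb = 21 gives 535/9 + (1/9)x − (145 - 0.2x) = 21, so x' = 342.5.
Then Pb = 145 − 0.2·342.5 = 76.5 and Ps = 535/9 + (1/9)·342.5 = 97.5.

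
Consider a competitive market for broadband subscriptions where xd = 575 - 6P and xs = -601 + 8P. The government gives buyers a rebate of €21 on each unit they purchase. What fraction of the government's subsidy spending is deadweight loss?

DWL / government spending = 36/143

Pre-subsidy: 575 - 6P = -601 + 8P gives P* = 84, x* = 71.
With the rebate, buyers effectively pay Pb = Ps − 21, where Ps is the price sellers receive.
Demand in terms of Ps becomes xd = 575 − 6(Ps − 21) = 701 - 6Ps. Setting this equal to supply: 701 - 6Ps = -601 + 8Ps, so Ps = 93.
Buyers pay Pb = 93 − 21 = 72; x' = -601 + 8·93 = 143.
ΔCS = ½(71 + 143)(84 − 72) = 1284; ΔPS = ½(71 + 143)(93 − 84) = 963.
Government spending = 21 × 143 = 3003.
DWL = ½ × 21 × (143 − 71) = 756; fraction = 756 / 3003 = 36/143.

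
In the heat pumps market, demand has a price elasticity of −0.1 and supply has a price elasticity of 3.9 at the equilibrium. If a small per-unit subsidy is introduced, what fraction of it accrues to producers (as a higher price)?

Producer share = 0.025

For a small subsidy around the equilibrium, the benefit split depends on the relative slopes, which at a point are proportional to the elasticities.
Buyer share = εs/(εs + |εd|) = 3.9/(3.9 + 0.1) = 0.975; seller share = |εd|/(εs + |εd|) = 0.025.
So producers capture 0.025 of the subsidy.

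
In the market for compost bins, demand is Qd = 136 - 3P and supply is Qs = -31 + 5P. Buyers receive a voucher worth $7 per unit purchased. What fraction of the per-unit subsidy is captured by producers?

Producer share = 0.375

Pre-subsidy: 136 - 3P = -31 + 5P gives P* = 20.875, Q* = 73.375.
With the rebate, buyers effectively pay Pb = Ps − 7, where Ps is the price sellers receive.
Demand in terms of Ps becomes Qd = 136 − 3(Ps − 7) = 157 - 3Ps. Setting this equal to supply: 157 - 3Ps = -31 + 5Ps, so Ps = 23.5.
Buyers pay Pb = 23.5 − 7 = 16.5; Q' = -31 + 5·23.5 = 86.5.
Buyers' price falls by P* − Pb = 20.875 − 16.5 = 4.375; sellers' price rises by Ps − P* = 23.5 − 20.875 = 2.625.
So producers capture 2.625/7 = 0.375 of each unit of subsidy.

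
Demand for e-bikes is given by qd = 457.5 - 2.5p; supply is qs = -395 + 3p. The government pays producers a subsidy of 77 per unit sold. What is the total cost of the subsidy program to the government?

Pre-subsidy: 457.5 - 2.5p = -395 + 3p gives p* = 155, q* = 70.
With the subsidy, sellers receive ps = pb + 77 for each unit, where pb is the price buyers pay.
Supply in terms of pb becomes qs = -395 + 3(pb + 77) = -164 + 3pb. Setting this equal to demand: 457.5 - 2.5pb = -164 + 3pb, so pb = 113.
Sellers receive ps = 113 + 77 = 190; q' = 457.5 − 2.5·113 = 175.
Government outlay = subsidy × quantity = 77 × 175 = 13475.

Government cost = 13475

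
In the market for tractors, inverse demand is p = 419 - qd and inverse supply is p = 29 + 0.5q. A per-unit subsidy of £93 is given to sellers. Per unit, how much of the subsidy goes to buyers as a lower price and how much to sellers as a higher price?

Pre-subsidy: 419 - q = 29 + 0.5q gives q* = 260 and p* = 159.
With the subsidy, sellers receive ps = pb + 93 for each unit, where pb is the price buyers pay.
On the curves, pb = 419 - q and ps = 29 + 0.5q; the wedge ps − pb = 93 gives 29 + 0.5q − (419 - q) = 93, so q' = 322.
Then pb = 419 − 1·322 = 97 and ps = 29 + 0.5·322 = 190.
Buyers' price falls by p* − pb = 159 − 97 = 62; sellers' price rises by ps − p* = 190 − 159 = 31.

Buyers gain £62 per unit; sellers gain £31 per unit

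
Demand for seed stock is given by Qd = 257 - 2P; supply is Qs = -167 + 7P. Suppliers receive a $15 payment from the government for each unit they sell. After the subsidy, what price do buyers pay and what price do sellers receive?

Buyers pay 319/9; sellers receive 454/9

Pre-subsidy: 257 - 2P = -167 + 7P gives P* = 424/9, Q* = 1465/9.
With the subsidy, sellers receive Ps = Pb + 15 for each unit, where Pb is the price buyers pay.
Supply in terms of Pb becomes Qs = -167 + 7(Pb + 15) = -62 + 7Pb. Setting this equal to demand: 257 - 2Pb = -62 + 7Pb, so Pb = 319/9.
Sellers receive Ps = 319/9 + 15 = 454/9; Q' = 257 − 2·(319/9) = 1675/9.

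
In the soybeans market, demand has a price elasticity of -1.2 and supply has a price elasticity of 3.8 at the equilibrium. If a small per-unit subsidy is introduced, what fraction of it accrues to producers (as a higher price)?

Producer share = 0.24

For a small subsidy around the equilibrium, the benefit split depends on the relative slopes, which at a point are proportional to the elasticities.
Buyer share = εs/(εs + |εd|) = 3.8/(3.8 + 1.2) = 0.76; seller share = |εd|/(εs + |εd|) = 0.24.
So producers capture 0.24 of the subsidy.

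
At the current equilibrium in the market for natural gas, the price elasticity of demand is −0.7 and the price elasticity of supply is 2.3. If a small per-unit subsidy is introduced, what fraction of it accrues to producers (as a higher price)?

Producer share = 7/30

For a small subsidy around the equilibrium, the benefit split depends on the relative slopes, which at a point are proportional to the elasticities.
Buyer share = εs/(εs + |εd|) = 2.3/(2.3 + 0.7) = 23/30; seller share = |εd|/(εs + |εd|) = 7/30.
So producers capture 7/30 of the subsidy.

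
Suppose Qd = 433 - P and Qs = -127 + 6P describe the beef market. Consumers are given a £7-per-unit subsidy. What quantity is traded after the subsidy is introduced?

Q' = 359

Pre-subsidy: 433 - P = -127 + 6P gives P* = 80, Q* = 353.
With the rebate, buyers effectively pay Pb = Ps − 7, where Ps is the price sellers receive.
Demand in terms of Ps becomes Qd = 433 − 1(Ps − 7) = 440 - Ps. Setting this equal to supply: 440 - Ps = -127 + 6Ps, so Ps = 81.
Buyers pay Pb = 81 − 7 = 74; Q' = -127 + 6·81 = 359.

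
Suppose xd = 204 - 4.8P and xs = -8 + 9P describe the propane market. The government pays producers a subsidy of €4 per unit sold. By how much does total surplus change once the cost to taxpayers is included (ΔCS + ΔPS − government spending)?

Net change in total surplus = -576/23

Pre-subsidy: 204 - 4.8P = -8 + 9P gives P* = 1060/69, x* = 2996/23.
With the subsidy, sellers receive Ps = Pb + 4 for each unit, where Pb is the price buyers pay.
Supply in terms of Pb becomes xs = -8 + 9(Pb + 4) = 28 + 9Pb. Setting this equal to demand: 204 - 4.8Pb = 28 + 9Pb, so Pb = 880/69.
Sellers receive Ps = 880/69 + 4 = 1156/69; x' = 204 − 4.8·(880/69) = 3284/23.
ΔCS = ½(2996/23 + 3284/23)(1060/69 − 880/69) = 188400/529; ΔPS = ½(2996/23 + 3284/23)(1156/69 − 1060/69) = 100480/529.
Government spending = 4 × 3284/23 = 13136/23.
Net change = 188400/529 + 100480/529 − 13136/23 = -576/23. The loss equals the DWL triangle ½·4·288/23.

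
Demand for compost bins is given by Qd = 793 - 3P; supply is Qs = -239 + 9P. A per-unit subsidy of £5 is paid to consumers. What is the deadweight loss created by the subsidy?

Pre-subsidy: 793 - 3P = -239 + 9P gives P* = 86, Q* = 535.
With the rebate, buyers effectively pay Pb = Ps − 5, where Ps is the price sellers receive.
Demand in terms of Ps becomes Qd = 793 − 3(Ps − 5) = 808 - 3Ps. Setting this equal to supply: 808 - 3Ps = -239 + 9Ps, so Ps = 87.25.
Buyers pay Pb = 87.25 − 5 = 82.25; Q' = -239 + 9·87.25 = 546.25.
The subsidy expands output by 546.25 − 535 = 11.25 past the efficient level; on those units the gap between marginal cost and willingness to pay runs from 0 up to 5.
DWL = ½ × 5 × 11.25 = 28.125.

Deadweight loss = £28.125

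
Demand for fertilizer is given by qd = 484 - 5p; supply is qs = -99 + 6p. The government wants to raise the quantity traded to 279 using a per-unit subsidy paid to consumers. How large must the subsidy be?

Required subsidy s = 22 per unit

At q = 279, invert demand for the buyer price: pb = (484 − 279)/5 = 41; invert supply for the seller price: ps = (279 − (-99))/6 = 63.
The subsidy must fill the gap: s = ps − pb = 63 − 41 = 22.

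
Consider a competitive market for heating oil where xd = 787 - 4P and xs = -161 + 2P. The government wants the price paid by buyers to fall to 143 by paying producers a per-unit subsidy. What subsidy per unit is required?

At a buyer price of 143, quantity demanded is 787 − 4·143 = 215.
Sellers supply 215 only when they receive Ps with -161 + 2·Ps = 215, i.e. Ps = 188.
s = Ps − Pb = 188 − 143 = 45.

Required subsidy s = 45 per unit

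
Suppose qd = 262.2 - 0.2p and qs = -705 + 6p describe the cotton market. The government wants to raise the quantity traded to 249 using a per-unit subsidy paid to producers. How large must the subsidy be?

Required subsidy s = 93 per unit

At q = 249, invert demand for the buyer price: pb = (262.2 − 249)/0.2 = 66; invert supply for the seller price: ps = (249 − (-705))/6 = 159.
The subsidy must fill the gap: s = ps − pb = 159 − 66 = 93.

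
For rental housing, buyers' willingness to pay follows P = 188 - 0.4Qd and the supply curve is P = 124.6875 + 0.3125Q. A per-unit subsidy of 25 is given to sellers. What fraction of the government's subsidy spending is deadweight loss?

Pre-subsidy: 188 - 0.4Q = 124.6875 + 0.3125Q gives Q* = 5065/57 and P* = 8690/57.
With the subsidy, sellers receive Ps = Pb + 25 for each unit, where Pb is the price buyers pay.
On the curves, Pb = 188 - 0.4Q and Ps = 124.6875 + 0.3125Q; the wedge Ps − Pb = 25 gives 124.6875 + 0.3125Q − (188 - 0.4Q) = 25, so Q' = 2355/19.
Then Pb = 188 − 0.4·(2355/19) = 2630/19 and Ps = 124.6875 + 0.3125·(2355/19) = 3105/19.
ΔCS = ½(5065/57 + 2355/19)(8690/57 − 2630/19) = 4852000/3249; ΔPS = ½(5065/57 + 2355/19)(3105/19 − 8690/57) = 3790625/3249.
Government spending = 25 × 2355/19 = 58875/19.
DWL = ½ × 25 × (2355/19 − 5065/57) = 25000/57; fraction = (25000/57) / (58875/19) = 200/1413.

DWL / government spending = 200/1413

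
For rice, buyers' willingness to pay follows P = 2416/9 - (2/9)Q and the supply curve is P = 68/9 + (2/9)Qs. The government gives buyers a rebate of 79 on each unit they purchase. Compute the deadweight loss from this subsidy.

Pre-subsidy: 2416/9 - (2/9)Q = 68/9 + (2/9)Q gives Q* = 587 and P* = 138.
With the rebate, buyers effectively pay Pb = Ps − 79, where Ps is the price sellers receive.
On the curves, Pb = 2416/9 - (2/9)Q and Ps = 68/9 + (2/9)Q; the wedge Ps − Pb = 79 gives 68/9 + (2/9)Q − (2416/9 - (2/9)Q) = 79, so Q' = 764.75.
Then Pb = 2416/9 − (2/9)·764.75 = 98.5 and Ps = 68/9 + (2/9)·764.75 = 177.5.
The subsidy expands output by 764.75 − 587 = 177.75 past the efficient level; on those units the gap between marginal cost and willingness to pay runs from 0 up to 79.
DWL = ½ × 79 × 177.75 = 7021.125.

Deadweight loss = 7021.125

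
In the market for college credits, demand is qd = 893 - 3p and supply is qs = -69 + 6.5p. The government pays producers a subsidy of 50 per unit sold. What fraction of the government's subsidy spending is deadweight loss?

Pre-subsidy: 893 - 3p = -69 + 6.5p gives p* = 1924/19, q* = 11195/19.
With the subsidy, sellers receive ps = pb + 50 for each unit, where pb is the price buyers pay.
Supply in terms of pb becomes qs = -69 + 6.5(pb + 50) = 256 + 6.5pb. Setting this equal to demand: 893 - 3pb = 256 + 6.5pb, so pb = 1274/19.
Sellers receive ps = 1274/19 + 50 = 2224/19; q' = 893 − 3·(1274/19) = 13145/19.
ΔCS = ½(11195/19 + 13145/19)(1924/19 − 1274/19) = 7910500/361; ΔPS = ½(11195/19 + 13145/19)(2224/19 − 1924/19) = 3651000/361.
Government spending = 50 × 13145/19 = 657250/19.
DWL = ½ × 50 × (13145/19 − 11195/19) = 48750/19; fraction = (48750/19) / (657250/19) = 195/2629.

DWL / government spending = 195/2629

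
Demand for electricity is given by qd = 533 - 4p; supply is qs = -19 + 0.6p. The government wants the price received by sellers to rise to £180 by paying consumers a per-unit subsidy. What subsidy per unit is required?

At a seller price of 180, quantity supplied is -19 + 0.6·180 = 89.
Buyers absorb 89 only when they pay pb with 533 − 4·pb = 89, i.e. pb = 111.
s = ps − pb = 180 − 111 = 69.

Required subsidy s = £69 per unit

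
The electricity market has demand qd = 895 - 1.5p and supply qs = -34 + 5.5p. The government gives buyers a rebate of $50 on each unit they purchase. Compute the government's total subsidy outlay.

Government cost = 264200/7

Pre-subsidy: 895 - 1.5p = -34 + 5.5p gives p* = 929/7, q* = 9743/14.
With the rebate, buyers effectively pay pb = ps − 50, where ps is the price sellers receive.
Demand in terms of ps becomes qd = 895 − 1.5(ps − 50) = 970 - 1.5ps. Setting this equal to supply: 970 - 1.5ps = -34 + 5.5ps, so ps = 1004/7.
Buyers pay pb = 1004/7 − 50 = 654/7; q' = -34 + 5.5·(1004/7) = 5284/7.
Government outlay = subsidy × quantity = 50 × 5284/7 = 264200/7.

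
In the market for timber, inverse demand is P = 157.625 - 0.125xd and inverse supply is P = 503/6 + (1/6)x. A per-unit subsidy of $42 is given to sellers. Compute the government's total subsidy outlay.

Government cost = $16674

Pre-subsidy: 157.625 - 0.125x = 503/6 + (1/6)x gives x* = 253 and P* = 126.
With the subsidy, sellers receive Ps = Pb + 42 for each unit, where Pb is the price buyers pay.
On the curves, Pb = 157.625 - 0.125x and Ps = 503/6 + (1/6)x; the wedge Ps − Pb = 42 gives 503/6 + (1/6)x − (157.625 - 0.125x) = 42, so x' = 397.
Then Pb = 157.625 − 0.125·397 = 108 and Ps = 503/6 + (1/6)·397 = 150.
Government outlay = subsidy × quantity = 42 × 397 = 16674.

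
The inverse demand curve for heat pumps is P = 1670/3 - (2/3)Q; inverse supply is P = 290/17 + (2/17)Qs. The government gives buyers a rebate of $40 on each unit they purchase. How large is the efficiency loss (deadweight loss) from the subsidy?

Pre-subsidy: 1670/3 - (2/3)Q = 290/17 + (2/17)Q gives Q* = 688 and P* = 98.
With the rebate, buyers effectively pay Pb = Ps − 40, where Ps is the price sellers receive.
On the curves, Pb = 1670/3 - (2/3)Q and Ps = 290/17 + (2/17)Q; the wedge Ps − Pb = 40 gives 290/17 + (2/17)Q − (1670/3 - (2/3)Q) = 40, so Q' = 739.
Then Pb = 1670/3 − (2/3)·739 = 64 and Ps = 290/17 + (2/17)·739 = 104.
The subsidy expands output by 739 − 688 = 51 past the efficient level; on those units the gap between marginal cost and willingness to pay runs from 0 up to 40.
DWL = ½ × 40 × 51 = 1020.

Deadweight loss = $1020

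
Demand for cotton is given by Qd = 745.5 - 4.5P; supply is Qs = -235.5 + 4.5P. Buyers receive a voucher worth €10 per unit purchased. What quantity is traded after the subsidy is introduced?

Pre-subsidy: 745.5 - 4.5P = -235.5 + 4.5P gives P* = 109, Q* = 255.
With the rebate, buyers effectively pay Pb = Ps − 10, where Ps is the price sellers receive.
Demand in terms of Ps becomes Qd = 745.5 − 4.5(Ps − 10) = 790.5 - 4.5Ps. Setting this equal to supply: 790.5 - 4.5Ps = -235.5 + 4.5Ps, so Ps = 114.
Buyers pay Pb = 114 − 10 = 104; Q' = -235.5 + 4.5·114 = 277.5.

Q' = 277.5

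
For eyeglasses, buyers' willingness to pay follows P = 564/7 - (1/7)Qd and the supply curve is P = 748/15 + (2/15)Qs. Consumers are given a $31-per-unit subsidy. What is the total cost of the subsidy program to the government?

Pre-subsidy: 564/7 - (1/7)Q = 748/15 + (2/15)Q gives Q* = 3224/29 and P* = 1876/29.
With the rebate, buyers effectively pay Pb = Ps − 31, where Ps is the price sellers receive.
On the curves, Pb = 564/7 - (1/7)Q and Ps = 748/15 + (2/15)Q; the wedge Ps − Pb = 31 gives 748/15 + (2/15)Q − (564/7 - (1/7)Q) = 31, so Q' = 6479/29.
Then Pb = 564/7 − (1/7)·(6479/29) = 1411/29 and Ps = 748/15 + (2/15)·(6479/29) = 2310/29.
Government outlay = subsidy × quantity = 31 × 6479/29 = 200849/29.

Government cost = 200849/29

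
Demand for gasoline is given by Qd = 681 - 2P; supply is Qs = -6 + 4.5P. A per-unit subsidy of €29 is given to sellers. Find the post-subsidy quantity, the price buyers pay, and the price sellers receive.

Q' = 6627/13; buyers pay 1113/13; sellers receive 1490/13

Pre-subsidy: 681 - 2P = -6 + 4.5P gives P* = 1374/13, Q* = 6105/13.
With the subsidy, sellers receive Ps = Pb + 29 for each unit, where Pb is the price buyers pay.
Supply in terms of Pb becomes Qs = -6 + 4.5(Pb + 29) = 124.5 + 4.5Pb. Setting this equal to demand: 681 - 2Pb = 124.5 + 4.5Pb, so Pb = 1113/13.
Sellers receive Ps = 1113/13 + 29 = 1490/13; Q' = 681 − 2·(1113/13) = 6627/13.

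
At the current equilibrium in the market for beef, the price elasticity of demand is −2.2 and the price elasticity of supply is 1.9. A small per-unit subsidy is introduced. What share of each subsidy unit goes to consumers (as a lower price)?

For a small subsidy around the equilibrium, the benefit split depends on the relative slopes, which at a point are proportional to the elasticities.
Buyer share = εs/(εs + |εd|) = 1.9/(1.9 + 2.2) = 19/41; seller share = |εd|/(εs + |εd|) = 22/41.

Consumer share = 19/41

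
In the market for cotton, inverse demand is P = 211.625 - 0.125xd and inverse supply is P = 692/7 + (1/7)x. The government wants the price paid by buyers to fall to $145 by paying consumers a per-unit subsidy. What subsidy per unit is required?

Required subsidy s = $30 per unit

At a buyer price of 145, quantity demanded is 1693 − 8·145 = 533.
Sellers supply 533 only when they receive Ps = 692/7 + (1/7)·533 = 175.
s = Ps − Pb = 175 − 145 = 30.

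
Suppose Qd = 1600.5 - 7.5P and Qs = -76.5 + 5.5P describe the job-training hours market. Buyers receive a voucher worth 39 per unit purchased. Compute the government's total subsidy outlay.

Pre-subsidy: 1600.5 - 7.5P = -76.5 + 5.5P gives P* = 129, Q* = 633.
With the rebate, buyers effectively pay Pb = Ps − 39, where Ps is the price sellers receive.
Demand in terms of Ps becomes Qd = 1600.5 − 7.5(Ps − 39) = 1893 - 7.5Ps. Setting this equal to supply: 1893 - 7.5Ps = -76.5 + 5.5Ps, so Ps = 151.5.
Buyers pay Pb = 151.5 − 39 = 112.5; Q' = -76.5 + 5.5·151.5 = 756.75.
Government outlay = subsidy × quantity = 39 × 756.75 = 29513.25.

Government cost = 29513.25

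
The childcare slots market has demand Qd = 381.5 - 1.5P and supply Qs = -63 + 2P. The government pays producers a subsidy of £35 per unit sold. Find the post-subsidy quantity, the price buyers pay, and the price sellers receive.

Q' = 221; buyers pay £107; sellers receive £142

Pre-subsidy: 381.5 - 1.5P = -63 + 2P gives P* = 127, Q* = 191.
With the subsidy, sellers receive Ps = Pb + 35 for each unit, where Pb is the price buyers pay.
Supply in terms of Pb becomes Qs = -63 + 2(Pb + 35) = 7 + 2Pb. Setting this equal to demand: 381.5 - 1.5Pb = 7 + 2Pb, so Pb = 107.
Sellers receive Ps = 107 + 35 = 142; Q' = 381.5 − 1.5·107 = 221.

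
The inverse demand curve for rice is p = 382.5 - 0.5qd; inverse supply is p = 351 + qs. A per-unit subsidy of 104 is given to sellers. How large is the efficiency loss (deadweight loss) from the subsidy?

Deadweight loss = 10816/3

Pre-subsidy: 382.5 - 0.5q = 351 + q gives q* = 21 and p* = 372.
With the subsidy, sellers receive ps = pb + 104 for each unit, where pb is the price buyers pay.
On the curves, pb = 382.5 - 0.5q and ps = 351 + q; the wedge ps − pb = 104 gives 351 + q − (382.5 - 0.5q) = 104, so q' = 271/3.
Then pb = 382.5 − 0.5·(271/3) = 1012/3 and ps = 351 + 1·(271/3) = 1324/3.
The subsidy expands output by 271/3 − 21 = 208/3 past the efficient level; on those units the gap between marginal cost and willingness to pay runs from 0 up to 104.
DWL = ½ × 104 × 208/3 = 10816/3.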